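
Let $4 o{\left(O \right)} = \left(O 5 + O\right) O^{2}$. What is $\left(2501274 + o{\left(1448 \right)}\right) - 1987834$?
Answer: $4554554528$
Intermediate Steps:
$o{\left(O \right)} = \frac{3 O^{3}}{2}$ ($o{\left(O \right)} = \frac{\left(O 5 + O\right) O^{2}}{4} = \frac{\left(5 O + O\right) O^{2}}{4} = \frac{6 O O^{2}}{4} = \frac{6 O^{3}}{4} = \frac{3 O^{3}}{2}$)
$\left(2501274 + o{\left(1448 \right)}\right) - 1987834 = \left(2501274 + \frac{3 \cdot 1448^{3}}{2}\right) - 1987834 = \left(2501274 + \frac{3}{2} \cdot 3036027392\right) - 1987834 = \left(2501274 + 4554041088\right) - 1987834 = 4556542362 - 1987834 = 4554554528$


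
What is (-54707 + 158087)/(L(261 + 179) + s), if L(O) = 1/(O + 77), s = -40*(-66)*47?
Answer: 53447460/64149361 ≈ 0.83317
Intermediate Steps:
s = 124080 (s = 2640*47 = 124080)
L(O) = 1/(77 + O)
(-54707 + 158087)/(L(261 + 179) + s) = (-54707 + 158087)/(1/(77 + (261 + 179)) + 124080) = 103380/(1/(77 + 440) + 124080) = 103380/(1/517 + 124080) = 103380/(64149361/517) = 103380*(517/64149361) = 53447460/64149361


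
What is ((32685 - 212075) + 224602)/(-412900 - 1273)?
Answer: -45212/414173 ≈ -0.10916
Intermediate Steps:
((32685 - 212075) + 224602)/(-412900 - 1273) = (-179390 + 224602)/(-414173) = 45212*(-1/414173) = -45212/414173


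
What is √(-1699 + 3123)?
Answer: 4*√89 ≈ 37.736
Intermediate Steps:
√(-1699 + 3123) = √1424 = 4*√89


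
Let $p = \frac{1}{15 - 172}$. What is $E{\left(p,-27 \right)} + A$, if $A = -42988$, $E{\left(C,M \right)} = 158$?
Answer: $-42830$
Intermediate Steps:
$p = - \frac{1}{157}$ ($p = \frac{1}{-157} = - \frac{1}{157} \approx -0.0063694$)
$E{\left(p,-27 \right)} + A = 158 - 42988 = -42830$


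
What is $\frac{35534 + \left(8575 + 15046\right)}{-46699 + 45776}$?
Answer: $- \frac{59155}{923} \approx -64.09$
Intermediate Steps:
$\frac{35534 + \left(8575 + 15046\right)}{-46699 + 45776} = \frac{35534 + 23621}{-923} = 59155 \left(- \frac{1}{923}\right) = - \frac{59155}{923}$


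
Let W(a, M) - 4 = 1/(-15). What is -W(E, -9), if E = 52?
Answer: -59/15 ≈ -3.9333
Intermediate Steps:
W(a, M) = 59/15 (W(a, M) = 4 + 1/(-15) = 4 - 1/15 = 59/15)
-W(E, -9) = -1*59/15 = -59/15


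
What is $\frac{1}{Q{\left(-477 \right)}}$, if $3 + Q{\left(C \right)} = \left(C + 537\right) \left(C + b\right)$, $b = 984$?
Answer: $\frac{1}{30417} \approx 3.2876 \cdot 10^{-5}$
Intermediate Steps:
$Q{\left(C \right)} = -3 + \left(537 + C\right) \left(984 + C\right)$ ($Q{\left(C \right)} = -3 + \left(C + 537\right) \left(C + 984\right) = -3 + \left(537 + C\right) \left(984 + C\right)$)
$\frac{1}{Q{\left(-477 \right)}} = \frac{1}{528405 + \left(-477\right)^{2} + 1521 \left(-477\right)} = \frac{1}{528405 + 227529 - 725517} = \frac{1}{30417}$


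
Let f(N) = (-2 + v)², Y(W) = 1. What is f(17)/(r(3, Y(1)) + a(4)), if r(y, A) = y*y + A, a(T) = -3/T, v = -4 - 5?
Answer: 484/37 ≈ 13.081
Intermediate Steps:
v = -9
r(y, A) = A + y² (r(y, A) = y² + A = A + y²)
f(N) = 121 (f(N) = (-2 - 9)² = (-11)² = 121)
f(17)/(r(3, Y(1)) + a(4)) = 121/((1 + 3²) - 3/4) = 121/((1 + 9) - 3*¼) = 121/(10 - ¾) = 121/(37/4) = 121*(4/37) = 484/37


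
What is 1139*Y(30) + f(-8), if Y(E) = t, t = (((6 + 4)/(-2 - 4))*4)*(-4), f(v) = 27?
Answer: 91201/3 ≈ 30400.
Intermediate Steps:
t = 80/3 (t = ((10/(-6))*4)*(-4) = ((10*(-⅙))*4)*(-4) = -5/3*4*(-4) = -20/3*(-4) = 80/3 ≈ 26.667)
Y(E) = 80/3
1139*Y(30) + f(-8) = 1139*(80/3) + 27 = 91120/3 + 27 = 91201/3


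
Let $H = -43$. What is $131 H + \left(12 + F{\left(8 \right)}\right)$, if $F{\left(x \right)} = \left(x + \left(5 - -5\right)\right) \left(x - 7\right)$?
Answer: $-5603$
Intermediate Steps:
$F{\left(x \right)} = \left(-7 + x\right) \left(10 + x\right)$ ($F{\left(x \right)} = \left(x + \left(5 + 5\right)\right) \left(-7 + x\right) = \left(x + 10\right) \left(-7 + x\right) = \left(10 + x\right) \left(-7 + x\right) = \left(-7 + x\right) \left(10 + x\right)$)
$131 H + \left(12 + F{\left(8 \right)}\right) = 131 \left(-43\right) + \left(12 + \left(-70 + 8^{2} + 3 \cdot 8\right)\right) = -5633 + \left(12 + \left(-70 + 64 + 24\right)\right) = -5633 + \left(12 + 18\right) = -5633 + 30 = -5603$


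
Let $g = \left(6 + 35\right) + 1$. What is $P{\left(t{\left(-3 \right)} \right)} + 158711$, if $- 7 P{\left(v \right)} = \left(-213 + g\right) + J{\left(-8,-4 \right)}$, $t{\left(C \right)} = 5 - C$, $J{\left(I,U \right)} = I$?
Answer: $\frac{1111156}{7} \approx 1.5874 \cdot 10^{5}$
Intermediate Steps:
$g = 42$ ($g = 41 + 1 = 42$)
$P{\left(v \right)} = \frac{179}{7}$ ($P{\left(v \right)} = - \frac{\left(-213 + 42\right) - 8}{7} = - \frac{-171 - 8}{7} = \left(- \frac{1}{7}\right) \left(-179\right) = \frac{179}{7}$)
$P{\left(t{\left(-3 \right)} \right)} + 158711 = \frac{179}{7} + 158711 = \frac{1111156}{7}$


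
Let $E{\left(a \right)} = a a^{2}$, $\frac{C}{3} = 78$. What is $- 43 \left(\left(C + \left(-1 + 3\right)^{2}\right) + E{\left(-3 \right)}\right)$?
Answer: $-9073$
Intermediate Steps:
$C = 234$ ($C = 3 \cdot 78 = 234$)
$E{\left(a \right)} = a^{3}$
$- 43 \left(\left(C + \left(-1 + 3\right)^{2}\right) + E{\left(-3 \right)}\right) = - 43 \left(\left(234 + \left(-1 + 3\right)^{2}\right) + \left(-3\right)^{3}\right) = - 43 \left(\left(234 + 2^{2}\right) - 27\right) = - 43 \left(\left(234 + 4\right) - 27\right) = - 43 \left(238 - 27\right) = \left(-43\right) 211 = -9073$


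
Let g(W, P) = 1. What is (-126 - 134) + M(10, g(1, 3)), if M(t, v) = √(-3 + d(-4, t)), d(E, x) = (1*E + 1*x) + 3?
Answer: -260 + √6 ≈ -257.55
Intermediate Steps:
d(E, x) = 3 + E + x (d(E, x) = (E + x) + 3 = 3 + E + x)
M(t, v) = √(-4 + t) (M(t, v) = √(-3 + (3 - 4 + t)) = √(-3 + (-1 + t)) = √(-4 + t))
(-126 - 134) + M(10, g(1, 3)) = (-126 - 134) + √(-4 + 10) = -260 + √6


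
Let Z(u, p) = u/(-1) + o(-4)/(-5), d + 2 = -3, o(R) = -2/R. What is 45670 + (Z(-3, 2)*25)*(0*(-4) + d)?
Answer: 90615/2 ≈ 45308.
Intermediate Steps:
d = -5 (d = -2 - 3 = -5)
Z(u, p) = -⅒ - u (Z(u, p) = u/(-1) - 2/(-4)/(-5) = u*(-1) - 2*(-¼)*(-⅕) = -u + (½)*(-⅕) = -u - ⅒ = -⅒ - u)
45670 + (Z(-3, 2)*25)*(0*(-4) + d) = 45670 + ((-⅒ - 1*(-3))*25)*(0*(-4) - 5) = 45670 + ((-⅒ + 3)*25)*(0 - 5) = 45670 + ((29/10)*25)*(-5) = 45670 + (145/2)*(-5) = 45670 - 725/2 = 90615/2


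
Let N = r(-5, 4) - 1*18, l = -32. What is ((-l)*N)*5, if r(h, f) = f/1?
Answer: -2240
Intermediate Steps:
r(h, f) = f (r(h, f) = f*1 = f)
N = -14 (N = 4 - 1*18 = 4 - 18 = -14)
((-l)*N)*5 = (-1*(-32)*(-14))*5 = (32*(-14))*5 = -448*5 = -2240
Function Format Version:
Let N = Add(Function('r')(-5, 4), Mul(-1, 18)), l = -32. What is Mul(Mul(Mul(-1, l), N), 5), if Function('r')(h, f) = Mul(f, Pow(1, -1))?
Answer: -2240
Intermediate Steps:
Function('r')(h, f) = f (Function('r')(h, f) = Mul(f, 1) = f)
N = -14 (N = Add(4, Mul(-1, 18)) = Add(4, -18) = -14)
Mul(Mul(Mul(-1, l), N), 5) = Mul(Mul(Mul(-1, -32), -14), 5) = Mul(Mul(32, -14), 5) = Mul(-448, 5) = -2240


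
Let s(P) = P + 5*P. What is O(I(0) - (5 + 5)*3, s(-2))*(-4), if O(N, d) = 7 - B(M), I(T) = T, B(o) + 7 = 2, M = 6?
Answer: -48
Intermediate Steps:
B(o) = -5 (B(o) = -7 + 2 = -5)
s(P) = 6*P
O(N, d) = 12 (O(N, d) = 7 - 1*(-5) = 7 + 5 = 12)
O(I(0) - (5 + 5)*3, s(-2))*(-4) = 12*(-4) = -48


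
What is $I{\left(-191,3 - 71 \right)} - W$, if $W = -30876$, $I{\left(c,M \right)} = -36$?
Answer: $30840$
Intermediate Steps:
$I{\left(-191,3 - 71 \right)} - W = -36 - -30876 = -36 + 30876 = 30840$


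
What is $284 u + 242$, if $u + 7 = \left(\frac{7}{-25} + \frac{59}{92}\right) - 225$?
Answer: $- \frac{37687449}{575} \approx -65543.0$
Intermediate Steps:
$u = - \frac{532769}{2300}$ ($u = -7 + \left(\left(\frac{7}{-25} + \frac{59}{92}\right) - 225\right) = -7 + \left(\left(7 \left(- \frac{1}{25}\right) + 59 \cdot \frac{1}{92}\right) - 225\right) = -7 + \left(\left(- \frac{7}{25} + \frac{59}{92}\right) - 225\right) = -7 + \left(\frac{831}{2300} - 225\right) = -7 - \frac{516669}{2300} = - \frac{532769}{2300} \approx -231.64$)
$284 u + 242 = 284 \left(- \frac{532769}{2300}\right) + 242 = - \frac{37826599}{575} + 242 = - \frac{37687449}{575}$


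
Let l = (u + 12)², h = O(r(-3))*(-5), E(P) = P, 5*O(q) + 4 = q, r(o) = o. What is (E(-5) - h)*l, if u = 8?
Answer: -4800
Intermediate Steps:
O(q) = -⅘ + q/5
h = 7 (h = (-⅘ + (⅕)*(-3))*(-5) = (-⅘ - ⅗)*(-5) = -7/5*(-5) = 7)
l = 400 (l = (8 + 12)² = 20² = 400)
(E(-5) - h)*l = (-5 - 1*7)*400 = (-5 - 7)*400 = -12*400 = -4800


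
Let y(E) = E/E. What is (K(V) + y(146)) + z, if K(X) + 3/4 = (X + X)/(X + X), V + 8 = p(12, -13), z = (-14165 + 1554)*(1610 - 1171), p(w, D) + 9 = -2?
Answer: -22144911/4 ≈ -5.5362e+6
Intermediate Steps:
y(E) = 1
p(w, D) = -11 (p(w, D) = -9 - 2 = -11)
z = -5536229 (z = -12611*439 = -5536229)
V = -19 (V = -8 - 11 = -19)
K(X) = ¼ (K(X) = -¾ + (X + X)/(X + X) = -¾ + (2*X)/((2*X)) = -¾ + (2*X)*(1/(2*X)) = -¾ + 1 = ¼)
(K(V) + y(146)) + z = (¼ + 1) - 5536229 = 5/4 - 5536229 = -22144911/4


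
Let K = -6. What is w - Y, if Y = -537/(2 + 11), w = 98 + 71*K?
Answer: -3727/13 ≈ -286.69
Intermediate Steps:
w = -328 (w = 98 + 71*(-6) = 98 - 426 = -328)
Y = -537/13 ≈ -41.308
w - Y = -328 - 1*(-537/13) = -328 + 537/13 = -3727/13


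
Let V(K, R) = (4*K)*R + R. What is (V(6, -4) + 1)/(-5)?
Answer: 99/5 ≈ 19.800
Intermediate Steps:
V(K, R) = R + 4*K*R (V(K, R) = 4*K*R + R = R + 4*K*R)
(V(6, -4) + 1)/(-5) = (-4*(1 + 4*6) + 1)/(-5) = -(-4*(1 + 24) + 1)/5 = -(-4*25 + 1)/5 = -(-100 + 1)/5 = -⅕*(-99) = 99/5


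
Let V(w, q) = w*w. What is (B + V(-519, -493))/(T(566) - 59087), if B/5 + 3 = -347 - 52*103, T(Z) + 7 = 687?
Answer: -80277/19469 ≈ -4.1233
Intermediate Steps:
T(Z) = 680 (T(Z) = -7 + 687 = 680)
V(w, q) = w²
B = -28530 (B = -15 + 5*(-347 - 52*103) = -15 + 5*(-347 - 5356) = -15 + 5*(-5703) = -15 - 28515 = -28530)
(B + V(-519, -493))/(T(566) - 59087) = (-28530 + (-519)²)/(680 - 59087) = (-28530 + 269361)/(-58407) = 240831*(-1/58407) = -80277/19469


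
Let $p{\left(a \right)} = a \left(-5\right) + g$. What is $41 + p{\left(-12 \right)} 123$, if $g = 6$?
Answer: $8159$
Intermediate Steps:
$p{\left(a \right)} = 6 - 5 a$ ($p{\left(a \right)} = a \left(-5\right) + 6 = - 5 a + 6 = 6 - 5 a$)
$41 + p{\left(-12 \right)} 123 = 41 + \left(6 - -60\right) 123 = 41 + \left(6 + 60\right) 123 = 41 + 66 \cdot 123 = 41 + 8118 = 8159$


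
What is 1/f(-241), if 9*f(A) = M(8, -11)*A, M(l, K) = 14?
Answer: -9/3374 ≈ -0.0026675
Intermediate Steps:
f(A) = 14*A/9 (f(A) = (14*A)/9 = 14*A/9)
1/f(-241) = 1/((14/9)*(-241)) = 1/(-3374/9) = -9/3374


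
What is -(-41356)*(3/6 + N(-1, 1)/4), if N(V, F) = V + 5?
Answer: 62034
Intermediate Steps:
N(V, F) = 5 + V
-(-41356)*(3/6 + N(-1, 1)/4) = -(-41356)*(3/6 + (5 - 1)/4) = -(-41356)*(3*(1/6) + 4*(1/4)) = -(-41356)*(1/2 + 1) = -(-41356)*3/2 = -28*(-4431/2) = 62034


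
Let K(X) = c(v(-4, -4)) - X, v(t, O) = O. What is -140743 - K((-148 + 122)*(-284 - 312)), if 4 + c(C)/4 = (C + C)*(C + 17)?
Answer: -124815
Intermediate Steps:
c(C) = -16 + 8*C*(17 + C) (c(C) = -16 + 4*((C + C)*(C + 17)) = -16 + 4*((2*C)*(17 + C)) = -16 + 4*(2*C*(17 + C)) = -16 + 8*C*(17 + C))
K(X) = -432 - X (K(X) = (-16 + 8*(-4)² + 136*(-4)) - X = (-16 + 8*16 - 544) - X = (-16 + 128 - 544) - X = -432 - X)
-140743 - K((-148 + 122)*(-284 - 312)) = -140743 - (-432 - (-148 + 122)*(-284 - 312)) = -140743 - (-432 - (-26)*(-596)) = -140743 - (-432 - 1*15496) = -140743 - (-432 - 15496) = -140743 - 1*(-15928) = -140743 + 15928 = -124815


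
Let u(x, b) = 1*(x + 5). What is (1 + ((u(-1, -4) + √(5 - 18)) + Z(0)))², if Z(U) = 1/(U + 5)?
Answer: 351/25 + 52*I*√13/5 ≈ 14.04 + 37.498*I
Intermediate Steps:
u(x, b) = 5 + x (u(x, b) = 1*(5 + x) = 5 + x)
Z(U) = 1/(5 + U)
(1 + ((u(-1, -4) + √(5 - 18)) + Z(0)))² = (1 + (((5 - 1) + √(5 - 18)) + 1/(5 + 0)))² = (1 + ((4 + √(-13)) + 1/5))² = (1 + ((4 + I*√13) + ⅕))² = (1 + (21/5 + I*√13))² = (26/5 + I*√13)²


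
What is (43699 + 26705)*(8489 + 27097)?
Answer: 2505396744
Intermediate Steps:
(43699 + 26705)*(8489 + 27097) = 70404*35586 = 2505396744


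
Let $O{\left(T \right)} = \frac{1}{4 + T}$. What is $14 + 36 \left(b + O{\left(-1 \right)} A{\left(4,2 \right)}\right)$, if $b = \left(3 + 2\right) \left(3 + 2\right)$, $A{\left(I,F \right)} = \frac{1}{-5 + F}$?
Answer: $910$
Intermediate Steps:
$b = 25$ ($b = 5 \cdot 5 = 25$)
$14 + 36 \left(b + O{\left(-1 \right)} A{\left(4,2 \right)}\right) = 14 + 36 \left(25 + \frac{1}{\left(4 - 1\right) \left(-5 + 2\right)}\right) = 14 + 36 \left(25 + \frac{1}{3 \left(-3\right)}\right) = 14 + 36 \left(25 + \frac{1}{3} \left(- \frac{1}{3}\right)\right) = 14 + 36 \left(25 - \frac{1}{9}\right) = 14 + 36 \cdot \frac{224}{9} = 14 + 896 = 910$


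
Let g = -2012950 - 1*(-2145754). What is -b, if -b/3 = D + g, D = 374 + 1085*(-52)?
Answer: 230274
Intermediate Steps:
D = -56046 (D = 374 - 56420 = -56046)
g = 132804 (g = -2012950 + 2145754 = 132804)
b = -230274 (b = -3*(-56046 + 132804) = -3*76758 = -230274)
-b = -1*(-230274) = 230274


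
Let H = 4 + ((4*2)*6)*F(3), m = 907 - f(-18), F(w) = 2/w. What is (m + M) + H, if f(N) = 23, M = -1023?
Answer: -103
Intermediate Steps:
m = 884 (m = 907 - 1*23 = 907 - 23 = 884)
H = 36 (H = 4 + ((4*2)*6)*(2/3) = 4 + (8*6)*(2*(1/3)) = 4 + 48*(2/3) = 4 + 32 = 36)
(m + M) + H = (884 - 1023) + 36 = -139 + 36 = -103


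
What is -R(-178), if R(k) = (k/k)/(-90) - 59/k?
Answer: -1283/4005 ≈ -0.32035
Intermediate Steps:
R(k) = -1/90 - 59/k (R(k) = 1*(-1/90) - 59/k = -1/90 - 59/k)
-R(-178) = -(-5310 - 1*(-178))/(90*(-178)) = -(-1)*(-5310 + 178)/(90*178) = -(-1)*(-5132)/(90*178) = -1*1283/4005 = -1283/4005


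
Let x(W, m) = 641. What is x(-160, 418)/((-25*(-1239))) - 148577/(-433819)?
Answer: 4880250554/13437543525 ≈ 0.36318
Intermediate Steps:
x(-160, 418)/((-25*(-1239))) - 148577/(-433819) = 641/((-25*(-1239))) - 148577/(-433819) = 641/30975 - 148577*(-1/433819) = 641*(1/30975) + 148577/433819 = 641/30975 + 148577/433819 = 4880250554/13437543525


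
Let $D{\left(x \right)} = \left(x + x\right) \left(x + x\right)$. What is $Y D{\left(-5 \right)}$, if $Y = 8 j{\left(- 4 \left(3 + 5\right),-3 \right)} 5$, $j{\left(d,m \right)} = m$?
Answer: $-12000$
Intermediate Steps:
$D{\left(x \right)} = 4 x^{2}$ ($D{\left(x \right)} = 2 x 2 x = 4 x^{2}$)
$Y = -120$ ($Y = 8 \left(-3\right) 5 = \left(-24\right) 5 = -120$)
$Y D{\left(-5 \right)} = - 120 \cdot 4 \left(-5\right)^{2} = - 120 \cdot 4 \cdot 25 = \left(-120\right) 100 = -12000$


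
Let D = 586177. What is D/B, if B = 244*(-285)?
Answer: -586177/69540 ≈ -8.4294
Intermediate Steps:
B = -69540
D/B = 586177/(-69540) = 586177*(-1/69540) = -586177/69540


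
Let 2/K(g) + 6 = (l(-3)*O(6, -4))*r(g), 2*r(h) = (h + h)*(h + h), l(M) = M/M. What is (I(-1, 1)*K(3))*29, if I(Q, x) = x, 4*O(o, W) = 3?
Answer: 116/15 ≈ 7.7333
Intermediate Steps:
l(M) = 1
O(o, W) = ¾ (O(o, W) = (¼)*3 = ¾)
r(h) = 2*h² (r(h) = ((h + h)*(h + h))/2 = ((2*h)*(2*h))/2 = (4*h²)/2 = 2*h²)
K(g) = 2/(-6 + 3*g²/2) (K(g) = 2/(-6 + (1*(¾))*(2*g²)) = 2/(-6 + 3*(2*g²)/4) = 2/(-6 + 3*g²/2))
(I(-1, 1)*K(3))*29 = (1*(4/(3*(-4 + 3²))))*29 = (1*(4/(3*(-4 + 9))))*29 = (1*((4/3)/5))*29 = (1*((4/3)*(⅕)))*29 = (1*(4/15))*29 = (4/15)*29 = 116/15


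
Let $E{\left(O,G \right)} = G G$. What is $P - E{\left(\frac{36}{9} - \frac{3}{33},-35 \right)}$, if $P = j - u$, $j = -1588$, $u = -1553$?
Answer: $-1260$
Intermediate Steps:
$E{\left(O,G \right)} = G^{2}$
$P = -35$ ($P = -1588 - -1553 = -1588 + 1553 = -35$)
$P - E{\left(\frac{36}{9} - \frac{3}{33},-35 \right)} = -35 - \left(-35\right)^{2} = -35 - 1225 = -1260$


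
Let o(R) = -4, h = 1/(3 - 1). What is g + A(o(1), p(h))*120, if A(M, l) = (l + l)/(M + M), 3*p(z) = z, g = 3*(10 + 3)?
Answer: 34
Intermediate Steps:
h = ½ (h = 1/2 = ½ ≈ 0.50000)
g = 39 (g = 3*13 = 39)
p(z) = z/3
A(M, l) = l/M (A(M, l) = (2*l)/((2*M)) = (2*l)*(1/(2*M)) = l/M)
g + A(o(1), p(h))*120 = 39 + (((⅓)*(½))/(-4))*120 = 39 + ((⅙)*(-¼))*120 = 39 - 1/24*120 = 39 - 5 = 34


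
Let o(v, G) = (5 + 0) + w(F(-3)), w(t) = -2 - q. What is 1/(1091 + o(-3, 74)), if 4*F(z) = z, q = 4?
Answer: 1/1090 ≈ 0.00091743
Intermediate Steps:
F(z) = z/4
w(t) = -6 (w(t) = -2 - 1*4 = -2 - 4 = -6)
o(v, G) = -1 (o(v, G) = (5 + 0) - 6 = 5 - 6 = -1)
1/(1091 + o(-3, 74)) = 1/(1091 - 1) = 1/1090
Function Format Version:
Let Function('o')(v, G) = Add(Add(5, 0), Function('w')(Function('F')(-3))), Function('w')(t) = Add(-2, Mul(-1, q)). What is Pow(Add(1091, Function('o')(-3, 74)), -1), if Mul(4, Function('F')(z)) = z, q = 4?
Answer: Rational(1, 1090) ≈ 0.00091743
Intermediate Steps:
Function('F')(z) = Mul(Rational(1, 4), z)
Function('w')(t) = -6 (Function('w')(t) = Add(-2, Mul(-1, 4)) = Add(-2, -4) = -6)
Function('o')(v, G) = -1 (Function('o')(v, G) = Add(Add(5, 0), -6) = Add(5, -6) = -1)
Pow(Add(1091, Function('o')(-3, 74)), -1) = Pow(Add(1091, -1), -1) = Pow(1090, -1) = Rational(1, 1090)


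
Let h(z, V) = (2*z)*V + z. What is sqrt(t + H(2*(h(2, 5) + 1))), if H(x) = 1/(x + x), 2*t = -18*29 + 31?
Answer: I*sqrt(519455)/46 ≈ 15.668*I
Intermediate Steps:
h(z, V) = z + 2*V*z (h(z, V) = 2*V*z + z = z + 2*V*z)
t = -491/2 (t = (-18*29 + 31)/2 = (-522 + 31)/2 = (1/2)*(-491) = -491/2 ≈ -245.50)
H(x) = 1/(2*x)
sqrt(t + H(2*(h(2, 5) + 1))) = sqrt(-491/2 + 1/(2*((2*(2*(1 + 2*5) + 1))))) = sqrt(-491/2 + 1/(2*((2*(2*(1 + 10) + 1))))) = sqrt(-491/2 + 1/(2*((2*(2*11 + 1))))) = sqrt(-491/2 + 1/(2*((2*(22 + 1))))) = sqrt(-491/2 + 1/(2*((2*23)))) = sqrt(-491/2 + (1/2)/46) = sqrt(-491/2 + (1/2)*(1/46)) = sqrt(-491/2 + 1/92) = sqrt(-22585/92) = I*sqrt(519455)/46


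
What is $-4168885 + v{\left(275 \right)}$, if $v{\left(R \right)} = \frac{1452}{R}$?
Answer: $- \frac{104221993}{25} \approx -4.1689 \cdot 10^{6}$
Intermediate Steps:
$-4168885 + v{\left(275 \right)} = -4168885 + \frac{1452}{275} = -4168885 + 1452 \cdot \frac{1}{275} = -4168885 + \frac{132}{25} = - \frac{104221993}{25}$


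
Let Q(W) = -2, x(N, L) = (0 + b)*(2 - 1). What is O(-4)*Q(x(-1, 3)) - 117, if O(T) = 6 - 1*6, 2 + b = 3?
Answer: -117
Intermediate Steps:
b = 1 (b = -2 + 3 = 1)
O(T) = 0 (O(T) = 6 - 6 = 0)
x(N, L) = 1 (x(N, L) = (0 + 1)*(2 - 1) = 1*1 = 1)
O(-4)*Q(x(-1, 3)) - 117 = 0*(-2) - 117 = 0 - 117 = -117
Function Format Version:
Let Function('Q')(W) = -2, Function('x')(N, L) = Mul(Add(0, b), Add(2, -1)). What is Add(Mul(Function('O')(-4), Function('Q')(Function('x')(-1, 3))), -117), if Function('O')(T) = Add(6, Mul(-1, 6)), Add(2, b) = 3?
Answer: -117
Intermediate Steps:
b = 1 (b = Add(-2, 3) = 1)
Function('O')(T) = 0 (Function('O')(T) = Add(6, -6) = 0)
Function('x')(N, L) = 1 (Function('x')(N, L) = Mul(Add(0, 1), Add(2, -1)) = Mul(1, 1) = 1)
Add(Mul(Function('O')(-4), Function('Q')(Function('x')(-1, 3))), -117) = Add(Mul(0, -2), -117) = Add(0, -117) = -117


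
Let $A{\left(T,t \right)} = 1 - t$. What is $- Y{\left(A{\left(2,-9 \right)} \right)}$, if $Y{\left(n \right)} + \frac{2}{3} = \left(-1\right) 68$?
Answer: $\frac{206}{3} \approx 68.667$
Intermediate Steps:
$Y{\left(n \right)} = - \frac{206}{3}$ ($Y{\left(n \right)} = - \frac{2}{3} - 68 = - \frac{206}{3}$)
$- Y{\left(A{\left(2,-9 \right)} \right)} = \left(-1\right) \left(- \frac{206}{3}\right) = \frac{206}{3}$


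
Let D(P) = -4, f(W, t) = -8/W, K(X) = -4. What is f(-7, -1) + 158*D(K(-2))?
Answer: -4416/7 ≈ -630.86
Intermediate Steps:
f(-7, -1) + 158*D(K(-2)) = -8/(-7) + 158*(-4) = -8*(-⅐) - 632 = 8/7 - 632 = -4416/7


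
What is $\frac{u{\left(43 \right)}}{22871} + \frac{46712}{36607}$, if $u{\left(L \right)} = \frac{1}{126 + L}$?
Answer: $\frac{180551212295}{141493339793} \approx 1.276$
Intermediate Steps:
$\frac{u{\left(43 \right)}}{22871} + \frac{46712}{36607} = \frac{1}{\left(126 + 43\right) 22871} + \frac{46712}{36607} = \frac{1}{169} \cdot \frac{1}{22871} + 46712 \cdot \frac{1}{36607} = \frac{1}{169} \cdot \frac{1}{22871} + \frac{46712}{36607} = \frac{1}{3865199} + \frac{46712}{36607} = \frac{180551212295}{141493339793}$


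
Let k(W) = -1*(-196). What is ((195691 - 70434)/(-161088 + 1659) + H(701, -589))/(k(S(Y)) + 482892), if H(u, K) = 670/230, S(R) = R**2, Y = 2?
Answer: 487552/110713715331 ≈ 4.4037e-6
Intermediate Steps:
k(W) = 196
H(u, K) = 67/23 (H(u, K) = 670*(1/230) = 67/23)
((195691 - 70434)/(-161088 + 1659) + H(701, -589))/(k(S(Y)) + 482892) = ((195691 - 70434)/(-161088 + 1659) + 67/23)/(196 + 482892) = (125257/(-159429) + 67/23)/483088 = (125257*(-1/159429) + 67/23)*(1/483088) = (-125257/159429 + 67/23)*(1/483088) = (7800832/3666867)*(1/483088) = 487552/110713715331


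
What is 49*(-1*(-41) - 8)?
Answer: 1617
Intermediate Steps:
49*(-1*(-41) - 8) = 49*(41 - 8) = 49*33 = 1617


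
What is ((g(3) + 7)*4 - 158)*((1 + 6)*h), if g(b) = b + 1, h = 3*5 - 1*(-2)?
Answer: -13566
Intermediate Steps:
h = 17 (h = 15 + 2 = 17)
g(b) = 1 + b
((g(3) + 7)*4 - 158)*((1 + 6)*h) = (((1 + 3) + 7)*4 - 158)*((1 + 6)*17) = ((4 + 7)*4 - 158)*(7*17) = (11*4 - 158)*119 = (44 - 158)*119 = -114*119 = -13566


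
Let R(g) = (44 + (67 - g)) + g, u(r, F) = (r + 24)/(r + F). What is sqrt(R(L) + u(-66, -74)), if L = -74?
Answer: sqrt(11130)/10 ≈ 10.550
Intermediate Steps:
u(r, F) = (24 + r)/(F + r)
R(g) = 111 (R(g) = (111 - g) + g = 111)
sqrt(R(L) + u(-66, -74)) = sqrt(111 + (24 - 66)/(-74 - 66)) = sqrt(111 - 42/(-140)) = sqrt(111 - 1/140*(-42)) = sqrt(111 + 3/10) = sqrt(1113/10) = sqrt(11130)/10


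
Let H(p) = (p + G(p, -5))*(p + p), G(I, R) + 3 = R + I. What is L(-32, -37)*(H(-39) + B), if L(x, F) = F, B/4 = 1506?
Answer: -471084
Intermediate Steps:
B = 6024 (B = 4*1506 = 6024)
G(I, R) = -3 + I + R (G(I, R) = -3 + (R + I) = -3 + (I + R) = -3 + I + R)
H(p) = 2*p*(-8 + 2*p) (H(p) = (p + (-3 + p - 5))*(p + p) = (p + (-8 + p))*(2*p) = (-8 + 2*p)*(2*p) = 2*p*(-8 + 2*p))
L(-32, -37)*(H(-39) + B) = -37*(4*(-39)*(-4 - 39) + 6024) = -37*(4*(-39)*(-43) + 6024) = -37*(6708 + 6024) = -37*12732 = -471084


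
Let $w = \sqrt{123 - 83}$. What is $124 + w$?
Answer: $124 + 2 \sqrt{10} \approx 130.32$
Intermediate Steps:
$w = 2 \sqrt{10}$ ($w = \sqrt{40} = 2 \sqrt{10} \approx 6.3246$)
$124 + w = 124 + 2 \sqrt{10}$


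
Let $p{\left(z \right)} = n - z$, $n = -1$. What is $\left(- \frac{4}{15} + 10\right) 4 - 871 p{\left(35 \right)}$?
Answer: $\frac{470924}{15} \approx 31395.0$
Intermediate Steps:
$p{\left(z \right)} = -1 - z$
$\left(- \frac{4}{15} + 10\right) 4 - 871 p{\left(35 \right)} = \left(- \frac{4}{15} + 10\right) 4 - 871 \left(-1 - 35\right) = \left(\left(-4\right) \frac{1}{15} + 10\right) 4 - 871 \left(-1 - 35\right) = \left(- \frac{4}{15} + 10\right) 4 - -31356 = \frac{146}{15} \cdot 4 + 31356 = \frac{584}{15} + 31356 = \frac{470924}{15}$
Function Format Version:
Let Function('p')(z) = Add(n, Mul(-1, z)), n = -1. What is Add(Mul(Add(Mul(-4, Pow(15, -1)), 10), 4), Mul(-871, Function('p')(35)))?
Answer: Rational(470924, 15) ≈ 31395.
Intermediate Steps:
Function('p')(z) = Add(-1, Mul(-1, z))
Add(Mul(Add(Mul(-4, Pow(15, -1)), 10), 4), Mul(-871, Function('p')(35))) = Add(Mul(Add(Mul(-4, Pow(15, -1)), 10), 4), Mul(-871, Add(-1, Mul(-1, 35)))) = Add(Mul(Add(Mul(-4, Rational(1, 15)), 10), 4), Mul(-871, Add(-1, -35))) = Add(Mul(Add(Rational(-4, 15), 10), 4), Mul(-871, -36)) = Add(Mul(Rational(146, 15), 4), 31356) = Add(Rational(584, 15), 31356) = Rational(470924, 15)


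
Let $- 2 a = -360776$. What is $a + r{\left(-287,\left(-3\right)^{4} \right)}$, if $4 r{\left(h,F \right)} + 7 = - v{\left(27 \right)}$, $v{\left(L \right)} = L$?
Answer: $\frac{360759}{2} \approx 1.8038 \cdot 10^{5}$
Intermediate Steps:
$r{\left(h,F \right)} = - \frac{17}{2}$ ($r{\left(h,F \right)} = - \frac{7}{4} + \frac{\left(-1\right) 27}{4} = - \frac{7}{4} + \frac{1}{4} \left(-27\right) = - \frac{7}{4} - \frac{27}{4} = - \frac{17}{2}$)
$a = 180388$ ($a = \left(- \frac{1}{2}\right) \left(-360776\right) = 180388$)
$a + r{\left(-287,\left(-3\right)^{4} \right)} = 180388 - \frac{17}{2} = \frac{360759}{2}$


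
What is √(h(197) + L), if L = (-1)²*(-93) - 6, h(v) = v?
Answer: 7*√2 ≈ 9.8995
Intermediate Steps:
L = -99 (L = 1*(-93) - 6 = -93 - 6 = -99)
√(h(197) + L) = √(197 - 99) = √98 = 7*√2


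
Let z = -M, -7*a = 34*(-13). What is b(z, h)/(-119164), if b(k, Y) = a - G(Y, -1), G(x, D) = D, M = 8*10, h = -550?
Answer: -449/834148 ≈ -0.00053827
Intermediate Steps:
M = 80
a = 442/7 (a = -34*(-13)/7 = -⅐*(-442) = 442/7 ≈ 63.143)
z = -80 (z = -1*80 = -80)
b(k, Y) = 449/7 (b(k, Y) = 442/7 - 1*(-1) = 442/7 + 1 = 449/7)
b(z, h)/(-119164) = (449/7)/(-119164) = (449/7)*(-1/119164) = -449/834148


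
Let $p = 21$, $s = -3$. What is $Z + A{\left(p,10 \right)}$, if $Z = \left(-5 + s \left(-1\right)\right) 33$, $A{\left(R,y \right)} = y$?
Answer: $-56$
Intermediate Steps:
$Z = -66$ ($Z = \left(-5 - -3\right) 33 = \left(-5 + 3\right) 33 = \left(-2\right) 33 = -66$)
$Z + A{\left(p,10 \right)} = -66 + 10 = -56$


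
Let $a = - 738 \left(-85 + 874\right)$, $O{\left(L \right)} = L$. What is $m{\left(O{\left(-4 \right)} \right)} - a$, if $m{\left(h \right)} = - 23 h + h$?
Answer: $582370$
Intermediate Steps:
$m{\left(h \right)} = - 22 h$
$a = -582282$ ($a = \left(-738\right) 789 = -582282$)
$m{\left(O{\left(-4 \right)} \right)} - a = \left(-22\right) \left(-4\right) - -582282 = 88 + 582282 = 582370$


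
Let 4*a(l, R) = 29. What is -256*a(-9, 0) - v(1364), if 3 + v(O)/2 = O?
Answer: -4578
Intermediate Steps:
v(O) = -6 + 2*O
a(l, R) = 29/4 (a(l, R) = (¼)*29 = 29/4)
-256*a(-9, 0) - v(1364) = -256*29/4 - (-6 + 2*1364) = -1856 - (-6 + 2728) = -1856 - 1*2722 = -1856 - 2722 = -4578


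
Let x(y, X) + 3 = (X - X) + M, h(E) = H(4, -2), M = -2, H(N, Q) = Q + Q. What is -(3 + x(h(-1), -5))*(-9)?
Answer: -18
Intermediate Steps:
H(N, Q) = 2*Q
h(E) = -4 (h(E) = 2*(-2) = -4)
x(y, X) = -5 (x(y, X) = -3 + ((X - X) - 2) = -3 + (0 - 2) = -3 - 2 = -5)
-(3 + x(h(-1), -5))*(-9) = -(3 - 5)*(-9) = -(-2)*(-9) = -1*18 = -18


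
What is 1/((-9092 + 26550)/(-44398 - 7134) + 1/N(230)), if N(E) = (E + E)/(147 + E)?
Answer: 5926180/2849221 ≈ 2.0799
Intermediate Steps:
N(E) = 2*E/(147 + E) (N(E) = (2*E)/(147 + E) = 2*E/(147 + E))
1/((-9092 + 26550)/(-44398 - 7134) + 1/N(230)) = 1/((-9092 + 26550)/(-44398 - 7134) + 1/(2*230/(147 + 230))) = 1/(17458/(-51532) + 1/(2*230/377)) = 1/(17458*(-1/51532) + 1/(2*230*(1/377))) = 1/(-8729/25766 + 1/(460/377)) = 1/(-8729/25766 + 377/460) = 1/(2849221/5926180) = 5926180/2849221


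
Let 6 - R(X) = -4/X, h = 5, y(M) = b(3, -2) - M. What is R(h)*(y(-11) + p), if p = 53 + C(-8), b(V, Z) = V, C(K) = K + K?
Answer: 1734/5 ≈ 346.80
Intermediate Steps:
C(K) = 2*K
y(M) = 3 - M
R(X) = 6 + 4/X (R(X) = 6 - (-4)/X = 6 + 4/X)
p = 37 (p = 53 + 2*(-8) = 53 - 16 = 37)
R(h)*(y(-11) + p) = (6 + 4/5)*((3 - 1*(-11)) + 37) = (6 + 4*(1/5))*((3 + 11) + 37) = (6 + 4/5)*(14 + 37) = (34/5)*51 = 1734/5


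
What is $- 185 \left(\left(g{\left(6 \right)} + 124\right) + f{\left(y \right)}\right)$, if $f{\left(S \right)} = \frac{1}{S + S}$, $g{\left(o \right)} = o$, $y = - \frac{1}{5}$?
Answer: $- \frac{47175}{2} \approx -23588.0$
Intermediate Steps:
$y = - \frac{1}{5}$ ($y = \left(-1\right) \frac{1}{5} = - \frac{1}{5} \approx -0.2$)
$f{\left(S \right)} = \frac{1}{2 S}$
$- 185 \left(\left(g{\left(6 \right)} + 124\right) + f{\left(y \right)}\right) = - 185 \left(\left(6 + 124\right) + \frac{1}{2 \left(- \frac{1}{5}\right)}\right) = - 185 \left(130 + \frac{1}{2} \left(-5\right)\right) = - 185 \left(130 - \frac{5}{2}\right) = \left(-185\right) \frac{255}{2} = - \frac{47175}{2}$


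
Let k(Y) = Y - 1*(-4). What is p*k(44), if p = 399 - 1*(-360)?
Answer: 36432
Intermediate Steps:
p = 759 (p = 399 + 360 = 759)
k(Y) = 4 + Y (k(Y) = Y + 4 = 4 + Y)
p*k(44) = 759*(4 + 44) = 759*48 = 36432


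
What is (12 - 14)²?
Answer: 4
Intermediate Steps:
(12 - 14)² = (-2)² = 4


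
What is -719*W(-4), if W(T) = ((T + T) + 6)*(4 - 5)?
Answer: -1438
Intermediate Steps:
W(T) = -6 - 2*T (W(T) = (2*T + 6)*(-1) = (6 + 2*T)*(-1) = -6 - 2*T)
-719*W(-4) = -719*(-6 - 2*(-4)) = -719*(-6 + 8) = -719*2 = -1438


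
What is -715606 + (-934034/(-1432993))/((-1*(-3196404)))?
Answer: -1638889647829346099/2290212278586 ≈ -7.1561e+5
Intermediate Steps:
-715606 + (-934034/(-1432993))/((-1*(-3196404))) = -715606 - 934034*(-1/1432993)/3196404 = -715606 + (934034/1432993)*(1/3196404) = -715606 + 467017/2290212278586 = -1638889647829346099/2290212278586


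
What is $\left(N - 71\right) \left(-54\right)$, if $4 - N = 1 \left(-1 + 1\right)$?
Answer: $3618$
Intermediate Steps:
$N = 4$ ($N = 4 - 1 \left(-1 + 1\right) = 4 - 1 \cdot 0 = 4 - 0 = 4 + 0 = 4$)
$\left(N - 71\right) \left(-54\right) = \left(4 - 71\right) \left(-54\right) = \left(-67\right) \left(-54\right) = 3618$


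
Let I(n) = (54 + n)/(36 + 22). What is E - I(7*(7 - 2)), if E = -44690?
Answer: -2592109/58 ≈ -44692.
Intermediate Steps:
I(n) = 27/29 + n/58 (I(n) = (54 + n)/58 = (54 + n)*(1/58) = 27/29 + n/58)
E - I(7*(7 - 2)) = -44690 - (27/29 + (7*(7 - 2))/58) = -44690 - (27/29 + (7*5)/58) = -44690 - (27/29 + (1/58)*35) = -44690 - (27/29 + 35/58) = -44690 - 1*89/58 = -44690 - 89/58 = -2592109/58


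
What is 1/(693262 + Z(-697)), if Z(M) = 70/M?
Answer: 697/483203544 ≈ 1.4425e-6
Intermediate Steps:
1/(693262 + Z(-697)) = 1/(693262 + 70/(-697)) = 1/(693262 + 70*(-1/697)) = 1/(693262 - 70/697) = 1/(483203544/697) = 697/483203544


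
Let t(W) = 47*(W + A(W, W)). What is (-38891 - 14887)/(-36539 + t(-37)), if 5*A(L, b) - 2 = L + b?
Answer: 134445/97387 ≈ 1.3805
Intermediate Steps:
A(L, b) = ⅖ + L/5 + b/5 (A(L, b) = ⅖ + (L + b)/5 = ⅖ + (L/5 + b/5) = ⅖ + L/5 + b/5)
t(W) = 94/5 + 329*W/5 (t(W) = 47*(W + (⅖ + W/5 + W/5)) = 47*(W + (⅖ + 2*W/5)) = 47*(⅖ + 7*W/5) = 94/5 + 329*W/5)
(-38891 - 14887)/(-36539 + t(-37)) = (-38891 - 14887)/(-36539 + (94/5 + (329/5)*(-37))) = -53778/(-36539 + (94/5 - 12173/5)) = -53778/(-36539 - 12079/5) = -53778/(-194774/5) = -53778*(-5/194774) = 134445/97387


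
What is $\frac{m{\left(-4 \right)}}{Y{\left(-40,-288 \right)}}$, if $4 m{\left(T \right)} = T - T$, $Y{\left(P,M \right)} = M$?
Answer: $0$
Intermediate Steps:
$m{\left(T \right)} = 0$ ($m{\left(T \right)} = \frac{T - T}{4} = \frac{1}{4} \cdot 0 = 0$)
$\frac{m{\left(-4 \right)}}{Y{\left(-40,-288 \right)}} = \frac{0}{-288} = 0 \left(- \frac{1}{288}\right) = 0$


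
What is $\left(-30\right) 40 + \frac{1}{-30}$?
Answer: $- \frac{36001}{30} \approx -1200.0$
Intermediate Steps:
$\left(-30\right) 40 + \frac{1}{-30} = -1200 - \frac{1}{30} = - \frac{36001}{30}$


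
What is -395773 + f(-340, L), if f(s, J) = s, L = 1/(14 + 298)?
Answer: -396113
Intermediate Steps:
L = 1/312 ≈ 0.0032051
-395773 + f(-340, L) = -395773 - 340 = -396113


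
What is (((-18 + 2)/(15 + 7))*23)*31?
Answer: -5704/11 ≈ -518.54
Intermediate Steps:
(((-18 + 2)/(15 + 7))*23)*31 = (-16/22*23)*31 = (-16*1/22*23)*31 = -8/11*23*31 = -184/11*31 = -5704/11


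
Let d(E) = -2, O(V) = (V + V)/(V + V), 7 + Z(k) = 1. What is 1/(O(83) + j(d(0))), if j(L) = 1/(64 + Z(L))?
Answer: 58/59 ≈ 0.98305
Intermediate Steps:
Z(k) = -6 (Z(k) = -7 + 1 = -6)
O(V) = 1 (O(V) = (2*V)/((2*V)) = (2*V)*(1/(2*V)) = 1)
j(L) = 1/58 (j(L) = 1/(64 - 6) = 1/58)
1/(O(83) + j(d(0))) = 1/(1 + 1/58) = 1/(59/58) = 58/59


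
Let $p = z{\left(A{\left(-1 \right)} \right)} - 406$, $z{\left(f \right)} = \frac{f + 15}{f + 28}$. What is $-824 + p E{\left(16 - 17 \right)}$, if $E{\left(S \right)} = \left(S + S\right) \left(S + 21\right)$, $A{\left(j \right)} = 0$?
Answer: $\frac{107762}{7} \approx 15395.0$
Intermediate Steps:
$z{\left(f \right)} = \frac{15 + f}{28 + f}$
$E{\left(S \right)} = 2 S \left(21 + S\right)$
$p = - \frac{11353}{28}$ ($p = \frac{15 + 0}{28 + 0} - 406 = \frac{1}{28} \cdot 15 - 406 = \frac{15}{28} - 406 = - \frac{11353}{28} \approx -405.46$)
$-824 + p E{\left(16 - 17 \right)} = -824 - \frac{11353 \cdot 2 \left(16 - 17\right) \left(21 + \left(16 - 17\right)\right)}{28} = -824 - \frac{11353 \cdot 2 \left(-1\right) \left(21 - 1\right)}{28} = -824 - \frac{11353 \cdot 2 \left(-1\right) 20}{28} = -824 - - \frac{113530}{7} = -824 + \frac{113530}{7} = \frac{107762}{7}$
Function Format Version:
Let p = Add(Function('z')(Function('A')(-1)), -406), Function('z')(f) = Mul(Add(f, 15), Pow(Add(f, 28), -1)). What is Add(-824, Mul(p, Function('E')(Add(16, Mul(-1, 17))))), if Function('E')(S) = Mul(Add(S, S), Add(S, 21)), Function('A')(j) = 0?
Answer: Rational(107762, 7) ≈ 15395.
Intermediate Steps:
Function('z')(f) = Mul(Pow(Add(28, f), -1), Add(15, f)) (Function('z')(f) = Mul(Add(15, f), Pow(Add(28, f), -1)) = Mul(Pow(Add(28, f), -1), Add(15, f)))
Function('E')(S) = Mul(2, S, Add(21, S)) (Function('E')(S) = Mul(Mul(2, S), Add(21, S)) = Mul(2, S, Add(21, S)))
p = Rational(-11353, 28) (p = Add(Mul(Pow(Add(28, 0), -1), Add(15, 0)), -406) = Add(Mul(Pow(28, -1), 15), -406) = Add(Mul(Rational(1, 28), 15), -406) = Add(Rational(15, 28), -406) = Rational(-11353, 28) ≈ -405.46)
Add(-824, Mul(p, Function('E')(Add(16, Mul(-1, 17))))) = Add(-824, Mul(Rational(-11353, 28), Mul(2, Add(16, Mul(-1, 17)), Add(21, Add(16, Mul(-1, 17)))))) = Add(-824, Mul(Rational(-11353, 28), Mul(2, Add(16, -17), Add(21, Add(16, -17))))) = Add(-824, Mul(Rational(-11353, 28), Mul(2, -1, Add(21, -1)))) = Add(-824, Mul(Rational(-11353, 28), Mul(2, -1, 20))) = Add(-824, Mul(Rational(-11353, 28), -40)) = Add(-824, Rational(113530, 7)) = Rational(107762, 7)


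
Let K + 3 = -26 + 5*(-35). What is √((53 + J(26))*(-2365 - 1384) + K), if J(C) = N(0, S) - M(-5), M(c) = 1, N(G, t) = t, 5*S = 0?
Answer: 4*I*√12197 ≈ 441.76*I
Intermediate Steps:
S = 0 (S = (⅕)*0 = 0)
J(C) = -1 (J(C) = 0 - 1*1 = 0 - 1 = -1)
K = -204 (K = -3 + (-26 + 5*(-35)) = -3 + (-26 - 175) = -3 - 201 = -204)
√((53 + J(26))*(-2365 - 1384) + K) = √((53 - 1)*(-2365 - 1384) - 204) = √(52*(-3749) - 204) = √(-194948 - 204) = √(-195152) = 4*I*√12197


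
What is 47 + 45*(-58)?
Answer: -2563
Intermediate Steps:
47 + 45*(-58) = 47 - 2610 = -2563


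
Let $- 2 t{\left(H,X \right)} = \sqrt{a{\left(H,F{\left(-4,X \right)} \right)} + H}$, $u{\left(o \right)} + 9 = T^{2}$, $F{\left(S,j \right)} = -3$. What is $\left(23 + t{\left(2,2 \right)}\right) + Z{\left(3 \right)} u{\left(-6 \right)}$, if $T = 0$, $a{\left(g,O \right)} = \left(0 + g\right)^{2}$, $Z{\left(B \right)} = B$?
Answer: $-4 - \frac{\sqrt{6}}{2} \approx -5.2247$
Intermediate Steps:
$a{\left(g,O \right)} = g^{2}$
$u{\left(o \right)} = -9$ ($u{\left(o \right)} = -9 + 0^{2} = -9 + 0 = -9$)
$t{\left(H,X \right)} = - \frac{\sqrt{H + H^{2}}}{2}$ ($t{\left(H,X \right)} = - \frac{\sqrt{H^{2} + H}}{2} = - \frac{\sqrt{H + H^{2}}}{2}$)
$\left(23 + t{\left(2,2 \right)}\right) + Z{\left(3 \right)} u{\left(-6 \right)} = \left(23 - \frac{\sqrt{2 \left(1 + 2\right)}}{2}\right) + 3 \left(-9\right) = \left(23 - \frac{\sqrt{2 \cdot 3}}{2}\right) - 27 = \left(23 - \frac{\sqrt{6}}{2}\right) - 27 = -4 - \frac{\sqrt{6}}{2}$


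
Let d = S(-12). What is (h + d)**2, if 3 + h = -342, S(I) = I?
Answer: 127449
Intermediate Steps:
h = -345 (h = -3 - 342 = -345)
d = -12
(h + d)**2 = (-345 - 12)**2 = (-357)**2 = 127449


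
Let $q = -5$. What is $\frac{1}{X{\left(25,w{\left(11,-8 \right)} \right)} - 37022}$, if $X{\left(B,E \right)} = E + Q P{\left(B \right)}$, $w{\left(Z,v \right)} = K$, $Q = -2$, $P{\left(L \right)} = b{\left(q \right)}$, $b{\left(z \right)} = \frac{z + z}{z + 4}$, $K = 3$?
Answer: $- \frac{1}{37039} \approx -2.6999 \cdot 10^{-5}$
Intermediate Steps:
$b{\left(z \right)} = \frac{2 z}{4 + z}$
$P{\left(L \right)} = 10$ ($P{\left(L \right)} = 2 \left(-5\right) \frac{1}{4 - 5} = 2 \left(-5\right) \frac{1}{-1} = 2 \left(-5\right) \left(-1\right) = 10$)
$w{\left(Z,v \right)} = 3$
$X{\left(B,E \right)} = -20 + E$ ($X{\left(B,E \right)} = E - 20 = -20 + E$)
$\frac{1}{X{\left(25,w{\left(11,-8 \right)} \right)} - 37022} = \frac{1}{\left(-20 + 3\right) - 37022} = \frac{1}{-17 - 37022} = \frac{1}{-37039} = - \frac{1}{37039}$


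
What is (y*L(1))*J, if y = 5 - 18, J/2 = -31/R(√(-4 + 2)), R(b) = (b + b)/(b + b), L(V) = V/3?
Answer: 806/3 ≈ 268.67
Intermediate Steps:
L(V) = V/3 (L(V) = V*(⅓) = V/3)
R(b) = 1 (R(b) = (2*b)/((2*b)) = (2*b)*(1/(2*b)) = 1)
J = -62 (J = 2*(-31/1) = 2*(-31*1) = 2*(-31) = -62)
y = -13
(y*L(1))*J = -13/3*(-62) = 806/3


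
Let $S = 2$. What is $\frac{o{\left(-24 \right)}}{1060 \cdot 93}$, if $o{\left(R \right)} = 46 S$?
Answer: $\frac{23}{24645} \approx 0.00093325$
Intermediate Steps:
$o{\left(R \right)} = 92$ ($o{\left(R \right)} = 46 \cdot 2 = 92$)
$\frac{o{\left(-24 \right)}}{1060 \cdot 93} = \frac{92}{1060 \cdot 93} = \frac{92}{98580} = 92 \cdot \frac{1}{98580} = \frac{23}{24645}$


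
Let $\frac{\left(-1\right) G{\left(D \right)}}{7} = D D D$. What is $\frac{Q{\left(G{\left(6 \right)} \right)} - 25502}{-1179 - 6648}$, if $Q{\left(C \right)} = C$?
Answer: $\frac{27014}{7827} \approx 3.4514$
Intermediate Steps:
$G{\left(D \right)} = - 7 D^{3}$ ($G{\left(D \right)} = - 7 D D D = - 7 D^{2} D = - 7 D^{3}$)
$\frac{Q{\left(G{\left(6 \right)} \right)} - 25502}{-1179 - 6648} = \frac{- 7 \cdot 6^{3} - 25502}{-1179 - 6648} = \frac{\left(-7\right) 216 - 25502}{-7827} = \left(-1512 - 25502\right) \left(- \frac{1}{7827}\right) = \left(-27014\right) \left(- \frac{1}{7827}\right) = \frac{27014}{7827}$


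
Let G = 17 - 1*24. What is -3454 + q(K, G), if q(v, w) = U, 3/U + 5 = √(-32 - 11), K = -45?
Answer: -234887/68 - 3*I*√43/68 ≈ -3454.2 - 0.2893*I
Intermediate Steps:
G = -7 (G = 17 - 24 = -7)
U = 3/(-5 + I*√43) (U = 3/(-5 + √(-32 - 11)) = 3/(-5 + √(-43)) = 3/(-5 + I*√43) ≈ -0.22059 - 0.2893*I)
q(v, w) = -15/68 - 3*I*√43/68
-3454 + q(K, G) = -3454 + (-15/68 - 3*I*√43/68) = -234887/68 - 3*I*√43/68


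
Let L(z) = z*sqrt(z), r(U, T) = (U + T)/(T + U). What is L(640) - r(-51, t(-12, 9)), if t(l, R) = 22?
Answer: -1 + 5120*sqrt(10) ≈ 16190.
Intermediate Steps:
r(U, T) = 1 (r(U, T) = (T + U)/(T + U) = 1)
L(z) = z**(3/2)
L(640) - r(-51, t(-12, 9)) = 640**(3/2) - 1*1 = 5120*sqrt(10) - 1 = -1 + 5120*sqrt(10)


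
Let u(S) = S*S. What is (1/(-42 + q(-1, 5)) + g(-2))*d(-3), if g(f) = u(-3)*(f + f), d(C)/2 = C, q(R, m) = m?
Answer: 7998/37 ≈ 216.16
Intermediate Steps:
d(C) = 2*C
u(S) = S²
g(f) = 18*f (g(f) = (-3)²*(f + f) = 9*(2*f) = 18*f)
(1/(-42 + q(-1, 5)) + g(-2))*d(-3) = (1/(-42 + 5) + 18*(-2))*(2*(-3)) = (1/(-37) - 36)*(-6) = (-1/37 - 36)*(-6) = -1333/37*(-6) = 7998/37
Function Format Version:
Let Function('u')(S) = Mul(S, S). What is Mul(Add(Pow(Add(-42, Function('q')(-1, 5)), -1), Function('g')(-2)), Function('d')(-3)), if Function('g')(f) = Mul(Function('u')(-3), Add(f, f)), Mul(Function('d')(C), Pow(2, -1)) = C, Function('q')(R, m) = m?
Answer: Rational(7998, 37) ≈ 216.16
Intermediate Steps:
Function('d')(C) = Mul(2, C)
Function('u')(S) = Pow(S, 2)
Function('g')(f) = Mul(18, f) (Function('g')(f) = Mul(Pow(-3, 2), Add(f, f)) = Mul(9, Mul(2, f)) = Mul(18, f))
Mul(Add(Pow(Add(-42, Function('q')(-1, 5)), -1), Function('g')(-2)), Function('d')(-3)) = Mul(Add(Pow(Add(-42, 5), -1), Mul(18, -2)), Mul(2, -3)) = Mul(Add(Pow(-37, -1), -36), -6) = Mul(Add(Rational(-1, 37), -36), -6) = Mul(Rational(-1333, 37), -6) = Rational(7998, 37)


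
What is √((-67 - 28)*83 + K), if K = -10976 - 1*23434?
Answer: I*√42295 ≈ 205.66*I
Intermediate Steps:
K = -34410 (K = -10976 - 23434 = -34410)
√((-67 - 28)*83 + K) = √((-67 - 28)*83 - 34410) = √(-95*83 - 34410) = √(-7885 - 34410) = √(-42295) = I*√42295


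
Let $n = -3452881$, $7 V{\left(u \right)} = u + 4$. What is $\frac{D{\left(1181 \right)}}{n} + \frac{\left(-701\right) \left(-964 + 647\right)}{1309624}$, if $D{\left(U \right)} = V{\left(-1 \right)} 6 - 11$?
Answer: $\frac{5371099268055}{31653830787208} \approx 0.16968$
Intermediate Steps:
$V{\left(u \right)} = \frac{4}{7} + \frac{u}{7}$ ($V{\left(u \right)} = \frac{u + 4}{7} = \frac{4 + u}{7} = \frac{4}{7} + \frac{u}{7}$)
$D{\left(U \right)} = - \frac{59}{7}$ ($D{\left(U \right)} = \left(\frac{4}{7} + \frac{1}{7} \left(-1\right)\right) 6 - 11 = \left(\frac{4}{7} - \frac{1}{7}\right) 6 - 11 = \frac{3}{7} \cdot 6 - 11 = \frac{18}{7} - 11 = - \frac{59}{7}$)
$\frac{D{\left(1181 \right)}}{n} + \frac{\left(-701\right) \left(-964 + 647\right)}{1309624} = - \frac{59}{7 \left(-3452881\right)} + \frac{\left(-701\right) \left(-964 + 647\right)}{1309624} = \left(- \frac{59}{7}\right) \left(- \frac{1}{3452881}\right) + \left(-701\right) \left(-317\right) \frac{1}{1309624} = \frac{59}{24170167} + 222217 \cdot \frac{1}{1309624} = \frac{59}{24170167} + \frac{222217}{1309624} = \frac{5371099268055}{31653830787208}$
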